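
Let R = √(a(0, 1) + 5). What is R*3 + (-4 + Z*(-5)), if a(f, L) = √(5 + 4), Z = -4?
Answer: 16 + 6*√2 ≈ 24.485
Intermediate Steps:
a(f, L) = 3 (a(f, L) = √9 = 3)
R = 2*√2 (R = √(3 + 5) = √8 = 2*√2 ≈ 2.8284)
R*3 + (-4 + Z*(-5)) = (2*√2)*3 + (-4 - 4*(-5)) = 6*√2 + (-4 + 20) = 6*√2 + 16 = 16 + 6*√2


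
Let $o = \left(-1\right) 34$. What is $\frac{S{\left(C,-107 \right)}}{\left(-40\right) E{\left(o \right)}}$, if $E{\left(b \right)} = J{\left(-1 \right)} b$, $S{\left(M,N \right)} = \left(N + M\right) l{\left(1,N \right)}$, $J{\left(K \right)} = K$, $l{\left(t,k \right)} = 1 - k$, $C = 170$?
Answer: $- \frac{1701}{340} \approx -5.0029$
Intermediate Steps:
$S{\left(M,N \right)} = \left(1 - N\right) \left(M + N\right)$ ($S{\left(M,N \right)} = \left(N + M\right) \left(1 - N\right) = \left(M + N\right) \left(1 - N\right) = \left(1 - N\right) \left(M + N\right)$)
$o = -34$
$E{\left(b \right)} = - b$
$\frac{S{\left(C,-107 \right)}}{\left(-40\right) E{\left(o \right)}} = \frac{\left(-1\right) \left(-1 - 107\right) \left(170 - 107\right)}{\left(-40\right) \left(\left(-1\right) \left(-34\right)\right)} = \frac{\left(-1\right) \left(-108\right) 63}{\left(-40\right) 34} = \frac{6804}{-1360} = 6804 \left(- \frac{1}{1360}\right) = - \frac{1701}{340}$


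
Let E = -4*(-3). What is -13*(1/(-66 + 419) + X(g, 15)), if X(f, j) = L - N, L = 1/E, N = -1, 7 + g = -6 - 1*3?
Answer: -59813/4236 ≈ -14.120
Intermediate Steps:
E = 12
g = -16 (g = -7 + (-6 - 1*3) = -7 + (-6 - 3) = -7 - 9 = -16)
L = 1/12 ≈ 0.083333
X(f, j) = 13/12 (X(f, j) = 1/12 - 1*(-1) = 1/12 + 1 = 13/12)
-13*(1/(-66 + 419) + X(g, 15)) = -13*(1/(-66 + 419) + 13/12) = -13*(1/353 + 13/12) = -13*4601/4236 = -59813/4236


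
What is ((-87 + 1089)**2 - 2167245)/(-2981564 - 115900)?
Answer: 387747/1032488 ≈ 0.37555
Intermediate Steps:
((-87 + 1089)**2 - 2167245)/(-2981564 - 115900) = (1002**2 - 2167245)/(-3097464) = (1004004 - 2167245)*(-1/3097464) = -1163241*(-1/3097464) = 387747/1032488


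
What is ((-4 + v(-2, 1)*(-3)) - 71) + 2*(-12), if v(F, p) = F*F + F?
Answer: -105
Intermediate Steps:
v(F, p) = F + F² (v(F, p) = F² + F = F + F²)
((-4 + v(-2, 1)*(-3)) - 71) + 2*(-12) = ((-4 - 2*(1 - 2)*(-3)) - 71) + 2*(-12) = ((-4 - 2*(-1)*(-3)) - 71) - 24 = ((-4 + 2*(-3)) - 71) - 24 = ((-4 - 6) - 71) - 24 = (-10 - 71) - 24 = -81 - 24 = -105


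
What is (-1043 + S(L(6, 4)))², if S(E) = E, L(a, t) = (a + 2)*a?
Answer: 990025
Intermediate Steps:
L(a, t) = a*(2 + a) (L(a, t) = (2 + a)*a = a*(2 + a))
(-1043 + S(L(6, 4)))² = (-1043 + 6*(2 + 6))² = (-1043 + 6*8)² = (-1043 + 48)² = (-995)² = 990025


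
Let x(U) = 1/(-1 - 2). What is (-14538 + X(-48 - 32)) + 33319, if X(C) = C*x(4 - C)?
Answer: 56423/3 ≈ 18808.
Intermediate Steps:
x(U) = -1/3 (x(U) = 1/(-3) = -1/3)
X(C) = -C/3 (X(C) = C*(-1/3) = -C/3)
(-14538 + X(-48 - 32)) + 33319 = (-14538 - (-48 - 32)/3) + 33319 = (-14538 - 1/3*(-80)) + 33319 = (-14538 + 80/3) + 33319 = -43534/3 + 33319 = 56423/3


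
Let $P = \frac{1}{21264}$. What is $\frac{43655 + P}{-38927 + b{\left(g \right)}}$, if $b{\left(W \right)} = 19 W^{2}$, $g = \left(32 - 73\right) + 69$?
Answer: $- \frac{928279921}{510995184} \approx -1.8166$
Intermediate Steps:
$P = \frac{1}{21264} \approx 4.7028 \cdot 10^{-5}$
$g = 28$ ($g = -41 + 69 = 28$)
$\frac{43655 + P}{-38927 + b{\left(g \right)}} = \frac{43655 + \frac{1}{21264}}{-38927 + 19 \cdot 28^{2}} = \frac{928279921}{21264 \left(-38927 + 19 \cdot 784\right)} = \frac{928279921}{21264 \left(-38927 + 14896\right)} = \frac{928279921}{21264 \left(-24031\right)} = \frac{928279921}{21264} \left(- \frac{1}{24031}\right) = - \frac{928279921}{510995184}$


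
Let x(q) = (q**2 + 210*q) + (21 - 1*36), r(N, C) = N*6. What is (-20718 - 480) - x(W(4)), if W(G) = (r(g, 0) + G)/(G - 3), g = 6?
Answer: -31183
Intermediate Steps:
r(N, C) = 6*N
W(G) = (36 + G)/(-3 + G) (W(G) = (6*6 + G)/(G - 3) = (36 + G)/(-3 + G))
x(q) = -15 + q**2 + 210*q (x(q) = (q**2 + 210*q) + (21 - 36) = (q**2 + 210*q) - 15 = -15 + q**2 + 210*q)
(-20718 - 480) - x(W(4)) = (-20718 - 480) - (-15 + ((36 + 4)/(-3 + 4))**2 + 210*((36 + 4)/(-3 + 4))) = -21198 - (-15 + (40/1)**2 + 210*(40/1)) = -21198 - (-15 + (1*40)**2 + 210*(1*40)) = -21198 - (-15 + 40**2 + 210*40) = -21198 - (-15 + 1600 + 8400) = -21198 - 1*9985 = -21198 - 9985 = -31183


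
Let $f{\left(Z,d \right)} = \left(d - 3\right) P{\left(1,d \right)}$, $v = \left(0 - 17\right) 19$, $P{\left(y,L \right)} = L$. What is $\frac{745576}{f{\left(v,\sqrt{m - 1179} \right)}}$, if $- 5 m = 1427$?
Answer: $- \frac{3727880}{7367} + \frac{5591820 i \sqrt{36610}}{26970587} \approx -506.02 + 39.67 i$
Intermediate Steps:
$m = - \frac{1427}{5}$ ($m = \left(- \frac{1}{5}\right) 1427 = - \frac{1427}{5} \approx -285.4$)
$v = -323$ ($v = \left(-17\right) 19 = -323$)
$f{\left(Z,d \right)} = d \left(-3 + d\right)$ ($f{\left(Z,d \right)} = \left(d - 3\right) d = \left(-3 + d\right) d = d \left(-3 + d\right)$)
$\frac{745576}{f{\left(v,\sqrt{m - 1179} \right)}} = \frac{745576}{\sqrt{- \frac{1427}{5} - 1179} \left(-3 + \sqrt{- \frac{1427}{5} - 1179}\right)} = \frac{745576}{\sqrt{- \frac{7322}{5}} \left(-3 + \sqrt{- \frac{7322}{5}}\right)} = \frac{745576}{\frac{i \sqrt{36610}}{5} \left(-3 + \frac{i \sqrt{36610}}{5}\right)} = \frac{745576}{\frac{1}{5} i \sqrt{36610} \left(-3 + \frac{i \sqrt{36610}}{5}\right)} = 745576 \left(- \frac{i \sqrt{36610}}{7322 \left(-3 + \frac{i \sqrt{36610}}{5}\right)}\right) = - \frac{372788 i \sqrt{36610}}{3661 \left(-3 + \frac{i \sqrt{36610}}{5}\right)}$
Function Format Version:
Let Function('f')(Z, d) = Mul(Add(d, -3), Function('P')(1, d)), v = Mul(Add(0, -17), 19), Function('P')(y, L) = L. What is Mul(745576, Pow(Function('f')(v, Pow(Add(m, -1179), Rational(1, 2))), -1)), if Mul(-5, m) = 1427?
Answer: Add(Rational(-3727880, 7367), Mul(Rational(5591820, 26970587), I, Pow(36610, Rational(1, 2)))) ≈ Add(-506.02, Mul(39.670, I))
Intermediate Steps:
m = Rational(-1427, 5) (m = Mul(Rational(-1, 5), 1427) = Rational(-1427, 5) ≈ -285.40)
v = -323 (v = Mul(-17, 19) = -323)
Function('f')(Z, d) = Mul(d, Add(-3, d)) (Function('f')(Z, d) = Mul(Add(d, -3), d) = Mul(Add(-3, d), d) = Mul(d, Add(-3, d)))
Mul(745576, Pow(Function('f')(v, Pow(Add(m, -1179), Rational(1, 2))), -1)) = Mul(745576, Pow(Mul(Pow(Add(Rational(-1427, 5), -1179), Rational(1, 2)), Add(-3, Pow(Add(Rational(-1427, 5), -1179), Rational(1, 2)))), -1)) = Mul(745576, Pow(Mul(Pow(Rational(-7322, 5), Rational(1, 2)), Add(-3, Pow(Rational(-7322, 5), Rational(1, 2)))), -1)) = Mul(745576, Pow(Mul(Mul(Rational(1, 5), I, Pow(36610, Rational(1, 2))), Add(-3, Mul(Rational(1, 5), I, Pow(36610, Rational(1, 2))))), -1)) = Mul(745576, Pow(Mul(Rational(1, 5), I, Pow(36610, Rational(1, 2)), Add(-3, Mul(Rational(1, 5), I, Pow(36610, Rational(1, 2))))), -1)) = Mul(745576, Mul(Rational(-1, 7322), I, Pow(36610, Rational(1, 2)), Pow(Add(-3, Mul(Rational(1, 5), I, Pow(36610, Rational(1, 2)))), -1))) = Mul(Rational(-372788, 3661), I, Pow(36610, Rational(1, 2)), Pow(Add(-3, Mul(Rational(1, 5), I, Pow(36610, Rational(1, 2)))), -1))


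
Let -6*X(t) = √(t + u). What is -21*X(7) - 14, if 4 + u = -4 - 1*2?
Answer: -14 + 7*I*√3/2 ≈ -14.0 + 6.0622*I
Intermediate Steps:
u = -10 (u = -4 + (-4 - 1*2) = -4 + (-4 - 2) = -4 - 6 = -10)
X(t) = -√(-10 + t)/6 (X(t) = -√(t - 10)/6 = -√(-10 + t)/6)
-21*X(7) - 14 = -(-7)*√(-10 + 7)/2 - 14 = -(-7)*√(-3)/2 - 14 = -(-7)*I*√3/2 - 14 = 7*I*√3/2 - 14 = -14 + 7*I*√3/2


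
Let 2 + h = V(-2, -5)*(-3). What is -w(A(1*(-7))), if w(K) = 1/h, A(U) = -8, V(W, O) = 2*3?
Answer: 1/20 ≈ 0.050000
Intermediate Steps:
V(W, O) = 6
h = -20 (h = -2 + 6*(-3) = -2 - 18 = -20)
w(K) = -1/20 (w(K) = 1/(-20) = -1/20)
-w(A(1*(-7))) = -1*(-1/20) = 1/20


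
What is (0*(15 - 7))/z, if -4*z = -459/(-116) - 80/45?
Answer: 0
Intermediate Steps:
z = -2275/4176 (z = -(-459/(-116) - 80/45)/4 = -(-459*(-1/116) - 80*1/45)/4 = -(459/116 - 16/9)/4 = -¼*2275/1044 = -2275/4176 ≈ -0.54478)
(0*(15 - 7))/z = (0*(15 - 7))/(-2275/4176) = (0*8)*(-4176/2275) = 0*(-4176/2275) = 0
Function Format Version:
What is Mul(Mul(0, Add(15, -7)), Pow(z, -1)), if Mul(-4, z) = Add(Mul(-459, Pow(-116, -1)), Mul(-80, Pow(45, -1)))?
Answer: 0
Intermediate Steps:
z = Rational(-2275, 4176) (z = Mul(Rational(-1, 4), Add(Mul(-459, Pow(-116, -1)), Mul(-80, Pow(45, -1)))) = Mul(Rational(-1, 4), Add(Mul(-459, Rational(-1, 116)), Mul(-80, Rational(1, 45)))) = Mul(Rational(-1, 4), Add(Rational(459, 116), Rational(-16, 9))) = Mul(Rational(-1, 4), Rational(2275, 1044)) = Rational(-2275, 4176) ≈ -0.54478)
Mul(Mul(0, Add(15, -7)), Pow(z, -1)) = Mul(Mul(0, Add(15, -7)), Pow(Rational(-2275, 4176), -1)) = Mul(Mul(0, 8), Rational(-4176, 2275)) = Mul(0, Rational(-4176, 2275)) = 0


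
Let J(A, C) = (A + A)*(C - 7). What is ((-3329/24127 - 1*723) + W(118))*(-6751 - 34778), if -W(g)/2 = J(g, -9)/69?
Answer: 614897781886/24127 ≈ 2.5486e+7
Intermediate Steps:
J(A, C) = 2*A*(-7 + C) (J(A, C) = (2*A)*(-7 + C) = 2*A*(-7 + C))
W(g) = 64*g/69 (W(g) = -2*2*g*(-7 - 9)/69 = -2*2*g*(-16)/69 = -2*(-32*g)/69 = -(-64)*g/69 = 64*g/69)
((-3329/24127 - 1*723) + W(118))*(-6751 - 34778) = ((-3329/24127 - 1*723) + (64/69)*118)*(-6751 - 34778) = ((-3329*1/24127 - 723) + 7552/69)*(-41529) = ((-3329/24127 - 723) + 7552/69)*(-41529) = (-17447150/24127 + 7552/69)*(-41529) = -44419402/72381*(-41529) = 614897781886/24127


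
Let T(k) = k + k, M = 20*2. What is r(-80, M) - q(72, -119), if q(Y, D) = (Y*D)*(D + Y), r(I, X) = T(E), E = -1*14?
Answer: -402724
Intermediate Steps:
E = -14
M = 40
T(k) = 2*k
r(I, X) = -28 (r(I, X) = 2*(-14) = -28)
q(Y, D) = D*Y*(D + Y) (q(Y, D) = (D*Y)*(D + Y) = D*Y*(D + Y))
r(-80, M) - q(72, -119) = -28 - (-119)*72*(-119 + 72) = -28 - (-119)*72*(-47) = -28 - 1*402696 = -28 - 402696 = -402724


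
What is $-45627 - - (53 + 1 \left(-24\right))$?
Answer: $-45598$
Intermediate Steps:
$-45627 - - (53 + 1 \left(-24\right)) = -45627 - - (53 - 24) = -45627 - \left(-1\right) 29 = -45627 - -29 = -45627 + 29 = -45598$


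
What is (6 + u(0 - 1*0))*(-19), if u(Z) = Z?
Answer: -114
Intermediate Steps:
(6 + u(0 - 1*0))*(-19) = (6 + (0 - 1*0))*(-19) = (6 + (0 + 0))*(-19) = (6 + 0)*(-19) = 6*(-19) = -114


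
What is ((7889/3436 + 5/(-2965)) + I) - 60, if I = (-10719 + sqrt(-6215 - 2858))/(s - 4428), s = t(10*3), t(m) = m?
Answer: -82544696385/1493522684 - I*sqrt(9073)/4398 ≈ -55.268 - 0.021658*I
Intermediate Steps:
s = 30 (s = 10*3 = 30)
I = 3573/1466 - I*sqrt(9073)/4398 (I = (-10719 + sqrt(-6215 - 2858))/(30 - 4428) = (-10719 + sqrt(-9073))/(-4398) = (-10719 + I*sqrt(9073))*(-1/4398) = 3573/1466 - I*sqrt(9073)/4398 ≈ 2.4372 - 0.021658*I)
((7889/3436 + 5/(-2965)) + I) - 60 = ((7889/3436 + 5/(-2965)) + (3573/1466 - I*sqrt(9073)/4398)) - 60 = ((7889*(1/3436) + 5*(-1/2965)) + (3573/1466 - I*sqrt(9073)/4398)) - 60 = ((7889/3436 - 1/593) + (3573/1466 - I*sqrt(9073)/4398)) - 60 = (4674741/2037548 + (3573/1466 - I*sqrt(9073)/4398)) - 60 = (7066664655/1493522684 - I*sqrt(9073)/4398) - 60 = -82544696385/1493522684 - I*sqrt(9073)/4398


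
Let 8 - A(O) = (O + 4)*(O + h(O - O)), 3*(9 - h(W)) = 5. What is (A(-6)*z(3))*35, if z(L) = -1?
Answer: -1120/3 ≈ -373.33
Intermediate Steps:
h(W) = 22/3 (h(W) = 9 - ⅓*5 = 9 - 5/3 = 22/3)
A(O) = 8 - (4 + O)*(22/3 + O) (A(O) = 8 - (O + 4)*(O + 22/3) = 8 - (4 + O)*(22/3 + O))
(A(-6)*z(3))*35 = ((-64/3 - 1*(-6)² - 34/3*(-6))*(-1))*35 = ((-64/3 - 1*36 + 68)*(-1))*35 = ((-64/3 - 36 + 68)*(-1))*35 = ((32/3)*(-1))*35 = -32/3*35 = -1120/3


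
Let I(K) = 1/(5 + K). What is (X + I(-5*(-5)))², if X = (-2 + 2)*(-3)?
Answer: 1/900 ≈ 0.0011111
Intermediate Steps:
X = 0 (X = 0*(-3) = 0)
(X + I(-5*(-5)))² = (0 + 1/(5 - 5*(-5)))² = (0 + 1/(5 + 25))² = (0 + 1/30)² = (1/30)² = 1/900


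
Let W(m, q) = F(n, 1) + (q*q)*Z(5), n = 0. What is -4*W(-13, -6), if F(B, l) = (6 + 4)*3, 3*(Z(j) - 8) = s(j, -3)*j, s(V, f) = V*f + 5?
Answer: 1128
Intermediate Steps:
s(V, f) = 5 + V*f
Z(j) = 8 + j*(5 - 3*j)/3 (Z(j) = 8 + ((5 + j*(-3))*j)/3 = 8 + ((5 - 3*j)*j)/3 = 8 + (j*(5 - 3*j))/3 = 8 + j*(5 - 3*j)/3)
F(B, l) = 30 (F(B, l) = 10*3 = 30)
W(m, q) = 30 - 26*q**2/3 (W(m, q) = 30 + (q*q)*(8 + (1/3)*5*(5 - 3*5)) = 30 + q**2*(8 + (1/3)*5*(5 - 15)) = 30 + q**2*(8 + (1/3)*5*(-10)) = 30 + q**2*(8 - 50/3) = 30 + q**2*(-26/3) = 30 - 26*q**2/3)
-4*W(-13, -6) = -4*(30 - 26/3*(-6)**2) = -4*(30 - 26/3*36) = -4*(30 - 312) = -4*(-282) = 1128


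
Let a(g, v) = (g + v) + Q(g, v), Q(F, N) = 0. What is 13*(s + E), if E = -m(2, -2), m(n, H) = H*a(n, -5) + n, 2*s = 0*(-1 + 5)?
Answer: -104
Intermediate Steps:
a(g, v) = g + v (a(g, v) = (g + v) + 0 = g + v)
s = 0 (s = (0*(-1 + 5))/2 = (0*4)/2 = (1/2)*0 = 0)
m(n, H) = n + H*(-5 + n) (m(n, H) = H*(n - 5) + n = H*(-5 + n) + n = n + H*(-5 + n))
E = -8 (E = -(2 - 2*(-5 + 2)) = -(2 - 2*(-3)) = -(2 + 6) = -1*8 = -8)
13*(s + E) = 13*(0 - 8) = 13*(-8) = -104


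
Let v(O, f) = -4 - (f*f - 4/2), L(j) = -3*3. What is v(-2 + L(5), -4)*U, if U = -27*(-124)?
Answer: -60264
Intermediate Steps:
L(j) = -9
U = 3348
v(O, f) = -2 - f² (v(O, f) = -4 - (f² - 4*½) = -4 - (f² - 2) = -4 - (-2 + f²) = -4 + (2 - f²) = -2 - f²)
v(-2 + L(5), -4)*U = (-2 - 1*(-4)²)*3348 = (-2 - 1*16)*3348 = (-2 - 16)*3348 = -18*3348 = -60264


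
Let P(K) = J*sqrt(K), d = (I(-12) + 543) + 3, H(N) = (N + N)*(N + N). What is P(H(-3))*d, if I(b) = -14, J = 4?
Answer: 12768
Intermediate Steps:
H(N) = 4*N**2 (H(N) = (2*N)*(2*N) = 4*N**2)
d = 532 (d = (-14 + 543) + 3 = 529 + 3 = 532)
P(K) = 4*sqrt(K)
P(H(-3))*d = (4*sqrt(4*(-3)**2))*532 = (4*sqrt(4*9))*532 = (4*sqrt(36))*532 = (4*6)*532 = 24*532 = 12768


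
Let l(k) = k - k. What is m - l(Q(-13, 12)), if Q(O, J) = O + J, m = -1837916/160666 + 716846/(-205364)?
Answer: -123153640215/8248753106 ≈ -14.930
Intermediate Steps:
m = -123153640215/8248753106 (m = -1837916*1/160666 + 716846*(-1/205364) = -918958/80333 - 358423/102682 = -123153640215/8248753106 ≈ -14.930)
Q(O, J) = J + O
l(k) = 0
m - l(Q(-13, 12)) = -123153640215/8248753106 - 1*0 = -123153640215/8248753106 + 0 = -123153640215/8248753106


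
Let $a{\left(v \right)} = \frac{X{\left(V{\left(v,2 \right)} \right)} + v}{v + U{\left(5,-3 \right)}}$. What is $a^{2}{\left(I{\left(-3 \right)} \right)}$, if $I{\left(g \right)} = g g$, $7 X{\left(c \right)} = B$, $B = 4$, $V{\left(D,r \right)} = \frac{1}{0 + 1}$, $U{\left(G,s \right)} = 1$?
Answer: $\frac{4489}{4900} \approx 0.91612$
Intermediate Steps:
$V{\left(D,r \right)} = 1$ ($V{\left(D,r \right)} = 1^{-1} = 1$)
$X{\left(c \right)} = \frac{4}{7}$ ($X{\left(c \right)} = \frac{1}{7} \cdot 4 = \frac{4}{7}$)
$I{\left(g \right)} = g^{2}$
$a{\left(v \right)} = \frac{\frac{4}{7} + v}{1 + v}$ ($a{\left(v \right)} = \frac{\frac{4}{7} + v}{v + 1} = \frac{\frac{4}{7} + v}{1 + v}$)
$a^{2}{\left(I{\left(-3 \right)} \right)} = \left(\frac{\frac{4}{7} + \left(-3\right)^{2}}{1 + \left(-3\right)^{2}}\right)^{2} = \left(\frac{\frac{4}{7} + 9}{1 + 9}\right)^{2} = \left(\frac{1}{10} \cdot \frac{67}{7}\right)^{2} = \left(\frac{67}{70}\right)^{2} = \frac{4489}{4900}$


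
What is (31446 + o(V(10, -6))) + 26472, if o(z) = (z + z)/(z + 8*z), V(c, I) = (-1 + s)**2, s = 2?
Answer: 521264/9 ≈ 57918.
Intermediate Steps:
V(c, I) = 1 (V(c, I) = (-1 + 2)**2 = 1**2 = 1)
o(z) = 2/9 (o(z) = (2*z)/((9*z)) = (2*z)*(1/(9*z)) = 2/9)
(31446 + o(V(10, -6))) + 26472 = (31446 + 2/9) + 26472 = 283016/9 + 26472 = 521264/9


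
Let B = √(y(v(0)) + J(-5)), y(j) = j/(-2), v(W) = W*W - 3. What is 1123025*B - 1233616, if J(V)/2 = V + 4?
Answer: -1233616 + 1123025*I*√2/2 ≈ -1.2336e+6 + 7.941e+5*I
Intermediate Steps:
v(W) = -3 + W² (v(W) = W² - 3 = -3 + W²)
J(V) = 8 + 2*V (J(V) = 2*(V + 4) = 2*(4 + V) = 8 + 2*V)
y(j) = -j/2 (y(j) = j*(-½) = -j/2)
B = I*√2/2 (B = √(-(-3 + 0²)/2 + (8 + 2*(-5))) = √(-(-3 + 0)/2 + (8 - 10)) = √(-½*(-3) - 2) = √(3/2 - 2) = √(-½) = I*√2/2 ≈ 0.70711*I)
1123025*B - 1233616 = 1123025*(I*√2/2) - 1233616 = 1123025*I*√2/2 - 1233616 = -1233616 + 1123025*I*√2/2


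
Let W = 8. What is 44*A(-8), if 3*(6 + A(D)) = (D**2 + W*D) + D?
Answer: -1144/3 ≈ -381.33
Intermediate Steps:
A(D) = -6 + 3*D + D**2/3 (A(D) = -6 + ((D**2 + 8*D) + D)/3 = -6 + (D**2 + 9*D)/3 = -6 + (3*D + D**2/3) = -6 + 3*D + D**2/3)
44*A(-8) = 44*(-6 + 3*(-8) + (1/3)*(-8)**2) = 44*(-6 - 24 + (1/3)*64) = 44*(-6 - 24 + 64/3) = 44*(-26/3) = -1144/3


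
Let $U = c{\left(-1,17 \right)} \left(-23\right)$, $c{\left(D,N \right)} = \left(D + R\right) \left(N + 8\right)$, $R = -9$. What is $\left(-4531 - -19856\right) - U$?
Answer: $9575$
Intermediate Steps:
$c{\left(D,N \right)} = \left(-9 + D\right) \left(8 + N\right)$ ($c{\left(D,N \right)} = \left(D - 9\right) \left(N + 8\right) = \left(-9 + D\right) \left(8 + N\right)$)
$U = 5750$ ($U = \left(-72 - 153 + 8 \left(-1\right) - 17\right) \left(-23\right) = \left(-72 - 153 - 8 - 17\right) \left(-23\right) = \left(-250\right) \left(-23\right) = 5750$)
$\left(-4531 - -19856\right) - U = \left(-4531 - -19856\right) - 5750 = \left(-4531 + 19856\right) - 5750 = 15325 - 5750 = 9575$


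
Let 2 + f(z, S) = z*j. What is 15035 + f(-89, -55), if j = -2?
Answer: 15211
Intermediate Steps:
f(z, S) = -2 - 2*z (f(z, S) = -2 + z*(-2) = -2 - 2*z)
15035 + f(-89, -55) = 15035 + (-2 - 2*(-89)) = 15035 + (-2 + 178) = 15035 + 176 = 15211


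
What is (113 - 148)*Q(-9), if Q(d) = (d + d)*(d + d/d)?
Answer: -5040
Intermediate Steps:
Q(d) = 2*d*(1 + d) (Q(d) = (2*d)*(d + 1) = (2*d)*(1 + d) = 2*d*(1 + d))
(113 - 148)*Q(-9) = (113 - 148)*(2*(-9)*(1 - 9)) = -70*(-9)*(-8) = -35*144 = -5040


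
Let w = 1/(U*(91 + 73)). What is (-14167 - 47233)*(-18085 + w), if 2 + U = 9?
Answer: 318690237650/287 ≈ 1.1104e+9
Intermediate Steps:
U = 7 (U = -2 + 9 = 7)
w = 1/1148 (w = 1/(7*(91 + 73)) = 1/(7*164) = 1/1148 ≈ 0.00087108)
(-14167 - 47233)*(-18085 + w) = (-14167 - 47233)*(-18085 + 1/1148) = -61400*(-20761579/1148) = 318690237650/287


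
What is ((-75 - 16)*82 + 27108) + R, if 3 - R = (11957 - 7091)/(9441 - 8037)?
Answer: 4597055/234 ≈ 19646.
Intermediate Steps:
R = -109/234 (R = 3 - (11957 - 7091)/(9441 - 8037) = 3 - 4866/1404 = 3 - 1*811/234 = 3 - 811/234 = -109/234 ≈ -0.46581)
((-75 - 16)*82 + 27108) + R = ((-75 - 16)*82 + 27108) - 109/234 = (-91*82 + 27108) - 109/234 = (-7462 + 27108) - 109/234 = 19646 - 109/234 = 4597055/234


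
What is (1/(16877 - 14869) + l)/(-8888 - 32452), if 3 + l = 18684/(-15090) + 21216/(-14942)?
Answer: 213456728507/1559735319136800 ≈ 0.00013685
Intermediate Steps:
l = -106312509/18789565 (l = -3 + (18684/(-15090) + 21216/(-14942)) = -3 + (18684*(-1/15090) + 21216*(-1/14942)) = -3 + (-3114/2515 - 10608/7471) = -3 - 49943814/18789565 = -106312509/18789565 ≈ -5.6581)
(1/(16877 - 14869) + l)/(-8888 - 32452) = (1/(16877 - 14869) - 106312509/18789565)/(-8888 - 32452) = (1/2008 - 106312509/18789565)/(-41340) = (1/2008 - 106312509/18789565)*(-1/41340) = -213456728507/37729446520*(-1/41340) = 213456728507/1559735319136800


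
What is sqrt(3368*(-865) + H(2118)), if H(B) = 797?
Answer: I*sqrt(2912523) ≈ 1706.6*I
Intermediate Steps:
sqrt(3368*(-865) + H(2118)) = sqrt(3368*(-865) + 797) = sqrt(-2913320 + 797) = sqrt(-2912523) = I*sqrt(2912523)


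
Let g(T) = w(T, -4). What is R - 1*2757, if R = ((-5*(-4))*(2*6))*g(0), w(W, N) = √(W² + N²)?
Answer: -1797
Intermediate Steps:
w(W, N) = √(N² + W²)
g(T) = √(16 + T²) (g(T) = √((-4)² + T²) = √(16 + T²))
R = 960 (R = ((-5*(-4))*(2*6))*√(16 + 0²) = (20*12)*√(16 + 0) = 240*√16 = 240*4 = 960)
R - 1*2757 = 960 - 1*2757 = 960 - 2757 = -1797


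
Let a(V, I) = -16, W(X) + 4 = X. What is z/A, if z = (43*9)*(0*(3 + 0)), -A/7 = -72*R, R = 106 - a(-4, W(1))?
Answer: 0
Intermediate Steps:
W(X) = -4 + X
R = 122 (R = 106 - 1*(-16) = 106 + 16 = 122)
A = 61488 (A = -(-504)*122 = -7*(-8784) = 61488)
z = 0 (z = 387*(0*3) = 387*0 = 0)
z/A = 0/61488 = 0*(1/61488) = 0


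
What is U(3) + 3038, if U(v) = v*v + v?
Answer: 3050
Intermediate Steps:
U(v) = v + v² (U(v) = v² + v = v + v²)
U(3) + 3038 = 3*(1 + 3) + 3038 = 3*4 + 3038 = 12 + 3038 = 3050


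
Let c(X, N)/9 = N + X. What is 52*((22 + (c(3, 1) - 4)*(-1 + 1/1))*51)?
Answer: 58344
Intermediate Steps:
c(X, N) = 9*N + 9*X (c(X, N) = 9*(N + X) = 9*N + 9*X)
52*((22 + (c(3, 1) - 4)*(-1 + 1/1))*51) = 52*((22 + ((9*1 + 9*3) - 4)*(-1 + 1/1))*51) = 52*((22 + ((9 + 27) - 4)*(-1 + 1))*51) = 52*((22 + (36 - 4)*0)*51) = 52*((22 + 32*0)*51) = 52*((22 + 0)*51) = 52*(22*51) = 52*1122 = 58344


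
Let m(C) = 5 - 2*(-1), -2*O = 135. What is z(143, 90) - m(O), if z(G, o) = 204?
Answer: 197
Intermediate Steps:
O = -135/2 (O = -1/2*135 = -135/2 ≈ -67.500)
m(C) = 7 (m(C) = 5 + 2 = 7)
z(143, 90) - m(O) = 204 - 1*7 = 204 - 7 = 197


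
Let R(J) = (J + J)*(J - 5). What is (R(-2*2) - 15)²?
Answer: 3249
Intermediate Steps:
R(J) = 2*J*(-5 + J) (R(J) = (2*J)*(-5 + J) = 2*J*(-5 + J))
(R(-2*2) - 15)² = (2*(-2*2)*(-5 - 2*2) - 15)² = (2*(-4)*(-5 - 4) - 15)² = (2*(-4)*(-9) - 15)² = (72 - 15)² = 57² = 3249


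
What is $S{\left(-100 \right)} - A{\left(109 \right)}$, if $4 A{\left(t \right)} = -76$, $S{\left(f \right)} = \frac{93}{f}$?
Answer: $\frac{1807}{100} \approx 18.07$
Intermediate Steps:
$A{\left(t \right)} = -19$ ($A{\left(t \right)} = \frac{1}{4} \left(-76\right) = -19$)
$S{\left(-100 \right)} - A{\left(109 \right)} = \frac{93}{-100} - -19 = 93 \left(- \frac{1}{100}\right) + 19 = - \frac{93}{100} + 19 = \frac{1807}{100}$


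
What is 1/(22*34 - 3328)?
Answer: -1/2580 ≈ -0.00038760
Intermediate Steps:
1/(22*34 - 3328) = 1/(748 - 3328) = 1/(-2580) = -1/2580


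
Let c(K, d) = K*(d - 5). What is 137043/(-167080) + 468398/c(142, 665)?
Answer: 1635406697/391468440 ≈ 4.1776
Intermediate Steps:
c(K, d) = K*(-5 + d)
137043/(-167080) + 468398/c(142, 665) = 137043/(-167080) + 468398/((142*(-5 + 665))) = 137043*(-1/167080) + 468398/((142*660)) = -137043/167080 + 468398/93720 = -137043/167080 + 468398*(1/93720) = -137043/167080 + 234199/46860 = 1635406697/391468440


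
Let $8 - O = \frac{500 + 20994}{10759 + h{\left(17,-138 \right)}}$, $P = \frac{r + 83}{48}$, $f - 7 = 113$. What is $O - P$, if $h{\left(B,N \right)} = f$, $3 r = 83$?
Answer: $\frac{132401}{35604} \approx 3.7187$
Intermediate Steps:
$r = \frac{83}{3}$ ($r = \frac{1}{3} \cdot 83 = \frac{83}{3} \approx 27.667$)
$f = 120$ ($f = 7 + 113 = 120$)
$h{\left(B,N \right)} = 120$
$P = \frac{83}{36}$ ($P = \frac{\frac{83}{3} + 83}{48} = \frac{332}{3} \cdot \frac{1}{48} = \frac{83}{36} \approx 2.3056$)
$O = \frac{5958}{989}$ ($O = 8 - \frac{500 + 20994}{10759 + 120} = 8 - \frac{21494}{10879} = 8 - 21494 \cdot \frac{1}{10879} = 8 - \frac{1954}{989} = \frac{5958}{989} \approx 6.0243$)
$O - P = \frac{5958}{989} - \frac{83}{36} = \frac{132401}{35604}$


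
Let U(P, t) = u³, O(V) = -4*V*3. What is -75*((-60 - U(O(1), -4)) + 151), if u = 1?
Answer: -6750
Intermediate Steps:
O(V) = -12*V
U(P, t) = 1 (U(P, t) = 1³ = 1)
-75*((-60 - U(O(1), -4)) + 151) = -75*((-60 - 1*1) + 151) = -75*((-60 - 1) + 151) = -75*(-61 + 151) = -75*90 = -6750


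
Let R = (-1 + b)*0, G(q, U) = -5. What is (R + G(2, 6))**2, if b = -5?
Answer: 25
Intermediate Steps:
R = 0 (R = (-1 - 5)*0 = -6*0 = 0)
(R + G(2, 6))**2 = (0 - 5)**2 = (-5)**2 = 25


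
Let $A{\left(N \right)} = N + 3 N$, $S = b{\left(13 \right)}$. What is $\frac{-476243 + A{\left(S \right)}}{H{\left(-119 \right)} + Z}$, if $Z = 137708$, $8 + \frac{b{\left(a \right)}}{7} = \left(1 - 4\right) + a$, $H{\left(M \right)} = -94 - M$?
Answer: $- \frac{158729}{45911} \approx -3.4573$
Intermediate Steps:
$b{\left(a \right)} = -77 + 7 a$ ($b{\left(a \right)} = -56 + 7 \left(\left(1 - 4\right) + a\right) = -56 + 7 \left(-3 + a\right) = -56 + \left(-21 + 7 a\right) = -77 + 7 a$)
$S = 14$ ($S = -77 + 7 \cdot 13 = -77 + 91 = 14$)
$A{\left(N \right)} = 4 N$
$\frac{-476243 + A{\left(S \right)}}{H{\left(-119 \right)} + Z} = \frac{-476243 + 4 \cdot 14}{\left(-94 - -119\right) + 137708} = \frac{-476243 + 56}{\left(-94 + 119\right) + 137708} = - \frac{476187}{25 + 137708} = - \frac{476187}{137733} = \left(-476187\right) \frac{1}{137733} = - \frac{158729}{45911}$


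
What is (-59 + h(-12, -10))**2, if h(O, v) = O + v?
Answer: 6561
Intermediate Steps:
(-59 + h(-12, -10))**2 = (-59 + (-12 - 10))**2 = (-59 - 22)**2 = (-81)**2 = 6561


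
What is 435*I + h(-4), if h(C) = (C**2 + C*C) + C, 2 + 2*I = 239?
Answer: 103151/2 ≈ 51576.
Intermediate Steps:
I = 237/2 (I = -1 + (1/2)*239 = -1 + 239/2 = 237/2 ≈ 118.50)
h(C) = C + 2*C**2 (h(C) = (C**2 + C**2) + C = 2*C**2 + C = C + 2*C**2)
435*I + h(-4) = 435*(237/2) - 4*(1 + 2*(-4)) = 103095/2 - 4*(1 - 8) = 103095/2 - 4*(-7) = 103095/2 + 28 = 103151/2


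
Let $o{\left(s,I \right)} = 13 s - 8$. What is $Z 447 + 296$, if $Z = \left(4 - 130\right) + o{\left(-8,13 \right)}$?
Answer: $-106090$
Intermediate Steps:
$o{\left(s,I \right)} = -8 + 13 s$
$Z = -238$ ($Z = \left(4 - 130\right) + \left(-8 + 13 \left(-8\right)\right) = -126 - 112 = -238$)
$Z 447 + 296 = \left(-238\right) 447 + 296 = -106386 + 296 = -106090$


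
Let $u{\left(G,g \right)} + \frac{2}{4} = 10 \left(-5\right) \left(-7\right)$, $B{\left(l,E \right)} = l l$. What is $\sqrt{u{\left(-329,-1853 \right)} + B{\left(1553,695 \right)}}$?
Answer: $\frac{\sqrt{9648634}}{2} \approx 1553.1$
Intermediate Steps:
$B{\left(l,E \right)} = l^{2}$
$u{\left(G,g \right)} = \frac{699}{2}$ ($u{\left(G,g \right)} = - \frac{1}{2} + 10 \left(-5\right) \left(-7\right) = - \frac{1}{2} - -350 = - \frac{1}{2} + 350 = \frac{699}{2}$)
$\sqrt{u{\left(-329,-1853 \right)} + B{\left(1553,695 \right)}} = \sqrt{\frac{699}{2} + 1553^{2}} = \sqrt{\frac{699}{2} + 2411809} = \sqrt{\frac{4824317}{2}} = \frac{\sqrt{9648634}}{2}$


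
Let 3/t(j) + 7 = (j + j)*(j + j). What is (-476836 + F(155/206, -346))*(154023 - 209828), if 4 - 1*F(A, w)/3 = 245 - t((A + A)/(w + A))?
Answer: 943605252654062658610/35406992087 ≈ 2.6650e+10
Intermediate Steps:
t(j) = 3/(-7 + 4*j²) (t(j) = 3/(-7 + (j + j)*(j + j)) = 3/(-7 + (2*j)*(2*j)) = 3/(-7 + 4*j²))
F(A, w) = -723 + 9/(-7 + 16*A²/(A + w)²) (F(A, w) = 12 - 3*(245 - 3/(-7 + 4*((A + A)/(w + A))²)) = 12 - 3*(245 - 3/(-7 + 4*((2*A)/(A + w))²)) = 12 - 3*(245 - 3/(-7 + 4*(2*A/(A + w))²)) = 12 - 3*(245 - 3/(-7 + 4*(4*A²/(A + w)²))) = 12 - 3*(245 - 3/(-7 + 16*A²/(A + w)²)) = 12 + (-735 + 9/(-7 + 16*A²/(A + w)²)) = -723 + 9/(-7 + 16*A²/(A + w)²))
(-476836 + F(155/206, -346))*(154023 - 209828) = (-476836 + 6*(-1928*(155/206)² + 845*(155/206 - 346)²)/(-7*(155/206 - 346)² + 16*(155/206)²))*(154023 - 209828) = (-476836 + 6*(-1928*(155*(1/206))² + 845*(155*(1/206) - 346)²)/(-7*(155*(1/206) - 346)² + 16*(155*(1/206))²))*(-55805) = (-476836 + 6*(-1928*(155/206)² + 845*(155/206 - 346)²)/(-7*(155/206 - 346)² + 16*(155/206)²))*(-55805) = (-476836 + 6*(-1928*24025/42436 + 845*(-71121/206)²)/(-7*(-71121/206)² + 16*(24025/42436)))*(-55805) = (-476836 + 6*(-11580050/10609 + 845*(5058196641/42436))/(-7*5058196641/42436 + 96100/10609))*(-55805) = (-476836 + 6*(-11580050/10609 + 4274176161645/42436)/(-35407376487/42436 + 96100/10609))*(-55805) = (-476836 + 6*(4274129841445/42436)/(-35406992087/42436))*(-55805) = (-476836 + 6*(-42436/35406992087)*(4274129841445/42436))*(-55805) = (-476836 - 25644779048670/35406992087)*(-55805) = -16908973257845402/35406992087*(-55805) = 943605252654062658610/35406992087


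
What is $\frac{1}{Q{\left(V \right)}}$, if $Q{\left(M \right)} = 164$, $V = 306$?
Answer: $\frac{1}{164} \approx 0.0060976$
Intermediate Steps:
$\frac{1}{Q{\left(V \right)}} = \frac{1}{164}$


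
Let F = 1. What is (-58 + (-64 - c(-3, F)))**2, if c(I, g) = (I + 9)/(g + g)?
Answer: 15625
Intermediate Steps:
c(I, g) = (9 + I)/(2*g) (c(I, g) = (9 + I)/((2*g)) = (9 + I)*(1/(2*g)) = (9 + I)/(2*g))
(-58 + (-64 - c(-3, F)))**2 = (-58 + (-64 - (9 - 3)/(2*1)))**2 = (-58 + (-64 - 6/2))**2 = (-58 + (-64 - 1*3))**2 = (-58 + (-64 - 3))**2 = (-58 - 67)**2 = (-125)**2 = 15625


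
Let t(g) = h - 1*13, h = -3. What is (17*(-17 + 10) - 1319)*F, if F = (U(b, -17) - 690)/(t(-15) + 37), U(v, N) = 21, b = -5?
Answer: 320674/7 ≈ 45811.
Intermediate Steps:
t(g) = -16 (t(g) = -3 - 1*13 = -3 - 13 = -16)
F = -223/7 (F = (21 - 690)/(-16 + 37) = -669/21 = -669*1/21 = -223/7 ≈ -31.857)
(17*(-17 + 10) - 1319)*F = (17*(-17 + 10) - 1319)*(-223/7) = (17*(-7) - 1319)*(-223/7) = (-119 - 1319)*(-223/7) = -1438*(-223/7) = 320674/7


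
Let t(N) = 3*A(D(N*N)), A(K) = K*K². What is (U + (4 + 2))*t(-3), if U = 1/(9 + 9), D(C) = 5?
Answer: 13625/6 ≈ 2270.8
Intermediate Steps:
A(K) = K³
t(N) = 375 (t(N) = 3*5³ = 3*125 = 375)
U = 1/18 ≈ 0.055556
(U + (4 + 2))*t(-3) = (1/18 + (4 + 2))*375 = (1/18 + 6)*375 = (109/18)*375 = 13625/6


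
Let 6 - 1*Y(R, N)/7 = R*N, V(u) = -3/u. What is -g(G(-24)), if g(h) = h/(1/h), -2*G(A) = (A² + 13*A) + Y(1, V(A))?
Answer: -5958481/256 ≈ -23275.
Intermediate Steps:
Y(R, N) = 42 - 7*N*R (Y(R, N) = 42 - 7*R*N = 42 - 7*N*R)
G(A) = -21 - 21/(2*A) - 13*A/2 - A²/2 (G(A) = -((A² + 13*A) + (42 - 7*(-3/A)*1))/2 = -((A² + 13*A) + (42 + 21/A))/2 = -(42 + A² + 13*A + 21/A)/2 = -21 - 21/(2*A) - 13*A/2 - A²/2)
g(h) = h² (g(h) = h*h = h²)
-g(G(-24)) = -((½)*(-21 - 42*(-24) + (-24)²*(-13 - 1*(-24)))/(-24))² = -((½)*(-1/24)*(-21 + 1008 + 576*(-13 + 24)))² = -((½)*(-1/24)*(-21 + 1008 + 576*11))² = -((½)*(-1/24)*(-21 + 1008 + 6336))² = -((½)*(-1/24)*7323)² = -(-2441/16)² = -1*5958481/256 = -5958481/256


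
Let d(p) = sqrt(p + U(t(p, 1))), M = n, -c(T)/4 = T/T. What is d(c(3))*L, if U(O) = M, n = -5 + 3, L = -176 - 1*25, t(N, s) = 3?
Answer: -201*I*sqrt(6) ≈ -492.35*I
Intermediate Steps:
c(T) = -4 (c(T) = -4*T/T = -4*1 = -4)
L = -201 (L = -176 - 25 = -201)
n = -2
M = -2
U(O) = -2
d(p) = sqrt(-2 + p) (d(p) = sqrt(p - 2) = sqrt(-2 + p))
d(c(3))*L = sqrt(-2 - 4)*(-201) = sqrt(-6)*(-201) = (I*sqrt(6))*(-201) = -201*I*sqrt(6)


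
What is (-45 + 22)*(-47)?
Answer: 1081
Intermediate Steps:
(-45 + 22)*(-47) = -23*(-47) = 1081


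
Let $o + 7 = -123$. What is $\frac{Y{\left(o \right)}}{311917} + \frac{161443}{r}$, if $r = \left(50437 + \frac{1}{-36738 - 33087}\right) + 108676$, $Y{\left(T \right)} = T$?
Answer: $\frac{3514720384850455}{3465418214474408} \approx 1.0142$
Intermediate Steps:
$o = -130$ ($o = -7 - 123 = -130$)
$r = \frac{11110065224}{69825}$ ($r = \left(50437 + \frac{1}{-69825}\right) + 108676 = \left(50437 - \frac{1}{69825}\right) + 108676 = \frac{3521763524}{69825} + 108676 = \frac{11110065224}{69825} \approx 1.5911 \cdot 10^{5}$)
$\frac{Y{\left(o \right)}}{311917} + \frac{161443}{r} = - \frac{130}{311917} + \frac{161443}{\frac{11110065224}{69825}} = \left(-130\right) \frac{1}{311917} + 161443 \cdot \frac{69825}{11110065224} = - \frac{130}{311917} + \frac{11272757475}{11110065224} = \frac{3514720384850455}{3465418214474408}$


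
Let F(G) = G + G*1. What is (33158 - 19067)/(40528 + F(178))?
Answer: 4697/13628 ≈ 0.34466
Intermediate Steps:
F(G) = 2*G (F(G) = G + G = 2*G)
(33158 - 19067)/(40528 + F(178)) = (33158 - 19067)/(40528 + 2*178) = 14091/(40528 + 356) = 14091/40884 = 14091*(1/40884) = 4697/13628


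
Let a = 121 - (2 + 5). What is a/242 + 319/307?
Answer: 56098/37147 ≈ 1.5102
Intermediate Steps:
a = 114 (a = 121 - 1*7 = 121 - 7 = 114)
a/242 + 319/307 = 114/242 + 319/307 = 114*(1/242) + 319*(1/307) = 57/121 + 319/307 = 56098/37147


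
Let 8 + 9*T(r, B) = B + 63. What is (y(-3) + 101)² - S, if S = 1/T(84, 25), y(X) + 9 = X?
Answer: 633671/80 ≈ 7920.9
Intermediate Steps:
T(r, B) = 55/9 + B/9 (T(r, B) = -8/9 + (B + 63)/9 = -8/9 + (63 + B)/9 = -8/9 + (7 + B/9) = 55/9 + B/9)
y(X) = -9 + X
S = 9/80 (S = 1/(55/9 + (⅑)*25) = 1/(55/9 + 25/9) = 1/(80/9) = 9/80 ≈ 0.11250)
(y(-3) + 101)² - S = ((-9 - 3) + 101)² - 1*9/80 = (-12 + 101)² - 9/80 = 89² - 9/80 = 7921 - 9/80 = 633671/80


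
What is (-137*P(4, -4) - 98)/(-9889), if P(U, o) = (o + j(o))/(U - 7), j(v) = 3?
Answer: 431/29667 ≈ 0.014528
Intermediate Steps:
P(U, o) = (3 + o)/(-7 + U) (P(U, o) = (o + 3)/(U - 7) = (3 + o)/(-7 + U))
(-137*P(4, -4) - 98)/(-9889) = (-137*(3 - 4)/(-7 + 4) - 98)/(-9889) = (-137*(-1)/(-3) - 98)*(-1/9889) = (-(-137)*(-1)/3 - 98)*(-1/9889) = (-137*⅓ - 98)*(-1/9889) = (-137/3 - 98)*(-1/9889) = -431/3*(-1/9889) = 431/29667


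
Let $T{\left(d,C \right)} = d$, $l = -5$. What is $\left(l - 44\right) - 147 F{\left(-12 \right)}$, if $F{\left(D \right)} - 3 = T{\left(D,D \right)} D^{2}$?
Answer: $253526$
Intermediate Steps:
$F{\left(D \right)} = 3 + D^{3}$ ($F{\left(D \right)} = 3 + D D^{2} = 3 + D^{3}$)
$\left(l - 44\right) - 147 F{\left(-12 \right)} = \left(-5 - 44\right) - 147 \left(3 + \left(-12\right)^{3}\right) = \left(-5 - 44\right) - 147 \left(3 - 1728\right) = -49 - -253575 = -49 + 253575 = 253526$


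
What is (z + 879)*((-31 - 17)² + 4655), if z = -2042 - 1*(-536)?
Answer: -4363293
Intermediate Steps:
z = -1506 (z = -2042 + 536 = -1506)
(z + 879)*((-31 - 17)² + 4655) = (-1506 + 879)*((-31 - 17)² + 4655) = -627*((-48)² + 4655) = -627*(2304 + 4655) = -627*6959 = -4363293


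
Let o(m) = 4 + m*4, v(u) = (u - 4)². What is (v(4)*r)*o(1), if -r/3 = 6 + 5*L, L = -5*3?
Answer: 0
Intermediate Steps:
L = -15
v(u) = (-4 + u)²
o(m) = 4 + 4*m
r = 207 (r = -3*(6 + 5*(-15)) = -3*(6 - 75) = -3*(-69) = 207)
(v(4)*r)*o(1) = ((-4 + 4)²*207)*(4 + 4*1) = (0²*207)*(4 + 4) = (0*207)*8 = 0*8 = 0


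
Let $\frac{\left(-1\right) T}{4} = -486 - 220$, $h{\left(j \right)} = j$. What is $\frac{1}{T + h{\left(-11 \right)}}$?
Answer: $\frac{1}{2813} \approx 0.00035549$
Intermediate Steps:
$T = 2824$ ($T = - 4 \left(-486 - 220\right) = \left(-4\right) \left(-706\right) = 2824$)
$\frac{1}{T + h{\left(-11 \right)}} = \frac{1}{2824 - 11} = \frac{1}{2813}$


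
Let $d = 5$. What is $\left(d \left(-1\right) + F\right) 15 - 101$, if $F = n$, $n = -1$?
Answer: $-191$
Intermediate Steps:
$F = -1$
$\left(d \left(-1\right) + F\right) 15 - 101 = \left(5 \left(-1\right) - 1\right) 15 - 101 = \left(-5 - 1\right) 15 - 101 = \left(-6\right) 15 - 101 = -90 - 101 = -191$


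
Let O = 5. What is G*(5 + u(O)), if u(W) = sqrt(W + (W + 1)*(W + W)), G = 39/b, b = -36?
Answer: -65/12 - 13*sqrt(65)/12 ≈ -14.151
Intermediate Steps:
G = -13/12 (G = 39/(-36) = 39*(-1/36) = -13/12 ≈ -1.0833)
u(W) = sqrt(W + 2*W*(1 + W)) (u(W) = sqrt(W + (1 + W)*(2*W)) = sqrt(W + 2*W*(1 + W)))
G*(5 + u(O)) = -13*(5 + sqrt(5*(3 + 2*5)))/12 = -13*(5 + sqrt(5*(3 + 10)))/12 = -13*(5 + sqrt(5*13))/12 = -13*(5 + sqrt(65))/12 = -65/12 - 13*sqrt(65)/12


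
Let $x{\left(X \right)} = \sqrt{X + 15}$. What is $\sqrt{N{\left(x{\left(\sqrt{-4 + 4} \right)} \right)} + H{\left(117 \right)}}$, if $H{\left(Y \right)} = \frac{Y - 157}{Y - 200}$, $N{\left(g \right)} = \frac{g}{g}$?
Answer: $\frac{\sqrt{10209}}{83} \approx 1.2173$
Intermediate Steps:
$x{\left(X \right)} = \sqrt{15 + X}$
$N{\left(g \right)} = 1$
$H{\left(Y \right)} = \frac{-157 + Y}{-200 + Y}$
$\sqrt{N{\left(x{\left(\sqrt{-4 + 4} \right)} \right)} + H{\left(117 \right)}} = \sqrt{1 + \frac{-157 + 117}{-200 + 117}} = \sqrt{1 + \frac{1}{-83} \left(-40\right)} = \sqrt{1 - - \frac{40}{83}} = \sqrt{1 + \frac{40}{83}} = \sqrt{\frac{123}{83}} = \frac{\sqrt{10209}}{83}$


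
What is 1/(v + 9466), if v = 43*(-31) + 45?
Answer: 1/8178 ≈ 0.00012228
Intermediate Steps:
v = -1288 (v = -1333 + 45 = -1288)
1/(v + 9466) = 1/(-1288 + 9466) = 1/8178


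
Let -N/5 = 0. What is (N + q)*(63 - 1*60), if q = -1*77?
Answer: -231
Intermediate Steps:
N = 0 (N = -5*0 = 0)
q = -77
(N + q)*(63 - 1*60) = (0 - 77)*(63 - 1*60) = -77*(63 - 60) = -77*3 = -231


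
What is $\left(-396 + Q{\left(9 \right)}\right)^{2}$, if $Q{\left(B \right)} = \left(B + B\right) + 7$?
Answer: $137641$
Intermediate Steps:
$Q{\left(B \right)} = 7 + 2 B$ ($Q{\left(B \right)} = 2 B + 7 = 7 + 2 B$)
$\left(-396 + Q{\left(9 \right)}\right)^{2} = \left(-396 + \left(7 + 2 \cdot 9\right)\right)^{2} = \left(-396 + \left(7 + 18\right)\right)^{2} = \left(-396 + 25\right)^{2} = \left(-371\right)^{2} = 137641$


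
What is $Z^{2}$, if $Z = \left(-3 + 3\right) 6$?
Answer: $0$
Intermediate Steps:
$Z = 0$ ($Z = 0 \cdot 6 = 0$)
$Z^{2} = 0^{2} = 0$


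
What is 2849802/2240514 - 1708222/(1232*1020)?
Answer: -6836670023/78208875360 ≈ -0.087416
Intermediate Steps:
2849802/2240514 - 1708222/(1232*1020) = 2849802*(1/2240514) - 1708222/1256640 = 474967/373419 - 1708222*1/1256640 = 474967/373419 - 854111/628320 = -6836670023/78208875360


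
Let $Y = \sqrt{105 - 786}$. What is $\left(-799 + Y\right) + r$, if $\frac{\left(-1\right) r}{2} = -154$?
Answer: $-491 + i \sqrt{681} \approx -491.0 + 26.096 i$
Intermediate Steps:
$r = 308$ ($r = \left(-2\right) \left(-154\right) = 308$)
$Y = i \sqrt{681}$ ($Y = \sqrt{-681} = i \sqrt{681} \approx 26.096 i$)
$\left(-799 + Y\right) + r = \left(-799 + i \sqrt{681}\right) + 308 = -491 + i \sqrt{681}$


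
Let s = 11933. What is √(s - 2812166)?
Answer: 3*I*√311137 ≈ 1673.4*I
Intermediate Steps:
√(s - 2812166) = √(11933 - 2812166) = √(-2800233) = 3*I*√311137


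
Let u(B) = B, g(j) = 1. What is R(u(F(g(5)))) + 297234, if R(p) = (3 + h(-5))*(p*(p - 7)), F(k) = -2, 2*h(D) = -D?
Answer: 297333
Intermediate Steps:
h(D) = -D/2 (h(D) = (-D)/2 = -D/2)
R(p) = 11*p*(-7 + p)/2 (R(p) = (3 - ½*(-5))*(p*(p - 7)) = (3 + 5/2)*(p*(-7 + p)) = 11*(p*(-7 + p))/2 = 11*p*(-7 + p)/2)
R(u(F(g(5)))) + 297234 = (11/2)*(-2)*(-7 - 2) + 297234 = (11/2)*(-2)*(-9) + 297234 = 99 + 297234 = 297333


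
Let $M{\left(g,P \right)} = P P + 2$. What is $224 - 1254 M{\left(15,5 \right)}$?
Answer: $-33634$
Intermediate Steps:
$M{\left(g,P \right)} = 2 + P^{2}$ ($M{\left(g,P \right)} = P^{2} + 2 = 2 + P^{2}$)
$224 - 1254 M{\left(15,5 \right)} = 224 - 1254 \left(2 + 5^{2}\right) = 224 - 1254 \left(2 + 25\right) = 224 - 33858 = -33634$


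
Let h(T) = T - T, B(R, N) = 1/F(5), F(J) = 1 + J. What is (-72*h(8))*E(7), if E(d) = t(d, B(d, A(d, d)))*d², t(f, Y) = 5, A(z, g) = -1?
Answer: 0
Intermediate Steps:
B(R, N) = ⅙ (B(R, N) = 1/(1 + 5) = 1/6 = ⅙)
h(T) = 0
E(d) = 5*d²
(-72*h(8))*E(7) = (-72*0)*(5*7²) = 0*(5*49) = 0*245 = 0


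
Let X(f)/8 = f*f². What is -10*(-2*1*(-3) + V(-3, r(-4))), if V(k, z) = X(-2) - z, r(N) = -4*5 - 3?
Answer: 350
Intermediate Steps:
X(f) = 8*f³ (X(f) = 8*(f*f²) = 8*f³)
r(N) = -23 (r(N) = -20 - 3 = -23)
V(k, z) = -64 - z (V(k, z) = 8*(-2)³ - z = 8*(-8) - z = -64 - z)
-10*(-2*1*(-3) + V(-3, r(-4))) = -10*(-2*1*(-3) + (-64 - 1*(-23))) = -10*(-2*(-3) + (-64 + 23)) = -10*(6 - 41) = -10*(-35) = 350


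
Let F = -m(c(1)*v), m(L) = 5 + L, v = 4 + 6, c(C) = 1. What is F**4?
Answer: 50625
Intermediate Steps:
v = 10
F = -15 (F = -(5 + 1*10) = -(5 + 10) = -1*15 = -15)
F**4 = (-15)**4 = 50625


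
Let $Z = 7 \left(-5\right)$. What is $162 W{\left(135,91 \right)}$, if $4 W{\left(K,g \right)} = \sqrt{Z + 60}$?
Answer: $\frac{405}{2} \approx 202.5$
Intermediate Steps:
$Z = -35$
$W{\left(K,g \right)} = \frac{5}{4}$ ($W{\left(K,g \right)} = \frac{\sqrt{-35 + 60}}{4} = \frac{\sqrt{25}}{4} = \frac{1}{4} \cdot 5 = \frac{5}{4}$)
$162 W{\left(135,91 \right)} = 162 \cdot \frac{5}{4} = \frac{405}{2}$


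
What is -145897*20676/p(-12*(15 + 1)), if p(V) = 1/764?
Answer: -2304656708208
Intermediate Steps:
p(V) = 1/764
-145897*20676/p(-12*(15 + 1)) = -145897/((1/764)/20676) = -145897/((1/764)*(1/20676)) = -145897/1/15796464 = -145897*15796464 = -2304656708208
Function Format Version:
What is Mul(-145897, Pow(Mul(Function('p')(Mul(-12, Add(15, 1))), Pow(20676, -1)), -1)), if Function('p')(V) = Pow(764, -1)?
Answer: -2304656708208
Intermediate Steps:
Function('p')(V) = Rational(1, 764)
Mul(-145897, Pow(Mul(Function('p')(Mul(-12, Add(15, 1))), Pow(20676, -1)), -1)) = Mul(-145897, Pow(Mul(Rational(1, 764), Pow(20676, -1)), -1)) = Mul(-145897, Pow(Mul(Rational(1, 764), Rational(1, 20676)), -1)) = Mul(-145897, Pow(Rational(1, 15796464), -1)) = Mul(-145897, 15796464) = -2304656708208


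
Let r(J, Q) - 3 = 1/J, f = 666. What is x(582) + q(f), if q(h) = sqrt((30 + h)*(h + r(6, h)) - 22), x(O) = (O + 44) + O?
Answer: 1208 + sqrt(465718) ≈ 1890.4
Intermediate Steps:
r(J, Q) = 3 + 1/J
x(O) = 44 + 2*O (x(O) = (44 + O) + O = 44 + 2*O)
q(h) = sqrt(-22 + (30 + h)*(19/6 + h)) (q(h) = sqrt((30 + h)*(h + (3 + 1/6)) - 22) = sqrt((30 + h)*(h + 19/6) - 22) = sqrt((30 + h)*(19/6 + h) - 22) = sqrt(-22 + (30 + h)*(19/6 + h)))
x(582) + q(f) = (44 + 2*582) + sqrt(2628 + 36*666**2 + 1194*666)/6 = (44 + 1164) + sqrt(2628 + 36*443556 + 795204)/6 = 1208 + sqrt(2628 + 15968016 + 795204)/6 = 1208 + sqrt(16765848)/6 = 1208 + (6*sqrt(465718))/6 = 1208 + sqrt(465718)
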